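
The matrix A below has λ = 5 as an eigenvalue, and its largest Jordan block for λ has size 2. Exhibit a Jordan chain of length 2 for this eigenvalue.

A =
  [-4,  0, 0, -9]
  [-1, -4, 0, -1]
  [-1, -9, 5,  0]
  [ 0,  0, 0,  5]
A Jordan chain for λ = 5 of length 2:
v_1 = (0, 0, -1, 0)ᵀ
v_2 = (1, 0, 0, -1)ᵀ

Let N = A − (5)·I. We want v_2 with N^2 v_2 = 0 but N^1 v_2 ≠ 0; then v_{j-1} := N · v_j for j = 2, …, 2.

Pick v_2 = (1, 0, 0, -1)ᵀ.
Then v_1 = N · v_2 = (0, 0, -1, 0)ᵀ.

Sanity check: (A − (5)·I) v_1 = (0, 0, 0, 0)ᵀ = 0. ✓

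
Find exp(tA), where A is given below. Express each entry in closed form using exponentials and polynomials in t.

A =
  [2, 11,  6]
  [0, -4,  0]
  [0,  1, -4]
e^{tA} =
  [exp(2*t), -t*exp(-4*t) + 2*exp(2*t) - 2*exp(-4*t), exp(2*t) - exp(-4*t)]
  [0, exp(-4*t), 0]
  [0, t*exp(-4*t), exp(-4*t)]

Strategy: write A = P · J · P⁻¹ where J is a Jordan canonical form, so e^{tA} = P · e^{tJ} · P⁻¹, and e^{tJ} can be computed block-by-block.

A has Jordan form
J =
  [-4,  1, 0]
  [ 0, -4, 0]
  [ 0,  0, 2]
(up to reordering of blocks).

Per-block formulas:
  For a 2×2 Jordan block J_2(-4): exp(t · J_2(-4)) = e^(-4t)·(I + t·N), where N is the 2×2 nilpotent shift.
  For a 1×1 block at λ = 2: exp(t · [2]) = [e^(2t)].

After assembling e^{tJ} and conjugating by P, we get:

e^{tA} =
  [exp(2*t), -t*exp(-4*t) + 2*exp(2*t) - 2*exp(-4*t), exp(2*t) - exp(-4*t)]
  [0, exp(-4*t), 0]
  [0, t*exp(-4*t), exp(-4*t)]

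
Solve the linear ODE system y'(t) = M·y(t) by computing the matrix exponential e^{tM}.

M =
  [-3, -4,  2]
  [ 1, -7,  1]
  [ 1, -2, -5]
e^{tM} =
  [t^2*exp(-5*t) + 2*t*exp(-5*t) + exp(-5*t), -2*t^2*exp(-5*t) - 4*t*exp(-5*t), 2*t*exp(-5*t)]
  [t^2*exp(-5*t)/2 + t*exp(-5*t), -t^2*exp(-5*t) - 2*t*exp(-5*t) + exp(-5*t), t*exp(-5*t)]
  [t*exp(-5*t), -2*t*exp(-5*t), exp(-5*t)]

Strategy: write M = P · J · P⁻¹ where J is a Jordan canonical form, so e^{tM} = P · e^{tJ} · P⁻¹, and e^{tJ} can be computed block-by-block.

M has Jordan form
J =
  [-5,  1,  0]
  [ 0, -5,  1]
  [ 0,  0, -5]
(up to reordering of blocks).

Per-block formulas:
  For a 3×3 Jordan block J_3(-5): exp(t · J_3(-5)) = e^(-5t)·(I + t·N + (t^2/2)·N^2), where N is the 3×3 nilpotent shift.

After assembling e^{tJ} and conjugating by P, we get:

e^{tM} =
  [t^2*exp(-5*t) + 2*t*exp(-5*t) + exp(-5*t), -2*t^2*exp(-5*t) - 4*t*exp(-5*t), 2*t*exp(-5*t)]
  [t^2*exp(-5*t)/2 + t*exp(-5*t), -t^2*exp(-5*t) - 2*t*exp(-5*t) + exp(-5*t), t*exp(-5*t)]
  [t*exp(-5*t), -2*t*exp(-5*t), exp(-5*t)]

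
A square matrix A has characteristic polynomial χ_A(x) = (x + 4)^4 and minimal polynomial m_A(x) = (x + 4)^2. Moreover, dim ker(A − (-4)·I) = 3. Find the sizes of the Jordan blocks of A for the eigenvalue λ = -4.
Block sizes for λ = -4: [2, 1, 1]

Step 1 — from the characteristic polynomial, algebraic multiplicity of λ = -4 is 4. From dim ker(A − (-4)·I) = 3, there are exactly 3 Jordan blocks for λ = -4.
Step 2 — from the minimal polynomial, the factor (x + 4)^2 tells us the largest block for λ = -4 has size 2.
Step 3 — with total size 4, 3 blocks, and largest block 2, the block sizes (in nonincreasing order) are [2, 1, 1].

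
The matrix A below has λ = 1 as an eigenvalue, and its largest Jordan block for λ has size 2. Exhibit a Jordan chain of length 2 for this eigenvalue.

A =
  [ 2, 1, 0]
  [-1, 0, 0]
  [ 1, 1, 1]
A Jordan chain for λ = 1 of length 2:
v_1 = (1, -1, 1)ᵀ
v_2 = (1, 0, 0)ᵀ

Let N = A − (1)·I. We want v_2 with N^2 v_2 = 0 but N^1 v_2 ≠ 0; then v_{j-1} := N · v_j for j = 2, …, 2.

Pick v_2 = (1, 0, 0)ᵀ.
Then v_1 = N · v_2 = (1, -1, 1)ᵀ.

Sanity check: (A − (1)·I) v_1 = (0, 0, 0)ᵀ = 0. ✓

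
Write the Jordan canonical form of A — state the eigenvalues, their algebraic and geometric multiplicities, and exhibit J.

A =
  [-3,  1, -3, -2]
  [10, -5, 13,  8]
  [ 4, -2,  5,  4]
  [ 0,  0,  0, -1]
J_3(-1) ⊕ J_1(-1)

The characteristic polynomial is
  det(x·I − A) = x^4 + 4*x^3 + 6*x^2 + 4*x + 1 = (x + 1)^4

Eigenvalues and multiplicities (the geometric multiplicity of λ is n − rank(A − λI), which equals the number of Jordan blocks for λ):
  λ = -1: algebraic multiplicity = 4, geometric multiplicity = 2

Determining the block sizes for each eigenvalue:
  λ = -1: with am = 4 and gm = 2, the partition is not yet determined (e.g. several partitions of 4 into 2 parts exist). Let N = A − (-1)·I. Computing rank(N^1) = 2, rank(N^2) = 1, rank(N^3) = 0; the number of blocks of size ≥ j is rank(N^{j−1}) − rank(N^j), giving [2, 1, 1]. So we have 1 block(s) of size 3, 1 block(s) of size 1 → block sizes [3, 1]

Assembling the blocks gives a Jordan form
J =
  [-1,  1,  0,  0]
  [ 0, -1,  1,  0]
  [ 0,  0, -1,  0]
  [ 0,  0,  0, -1]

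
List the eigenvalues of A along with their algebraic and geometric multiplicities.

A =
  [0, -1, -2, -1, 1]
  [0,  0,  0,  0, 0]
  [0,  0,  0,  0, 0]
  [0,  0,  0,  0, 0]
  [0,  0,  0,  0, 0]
λ = 0: alg = 5, geom = 4

Step 1 — factor the characteristic polynomial to read off the algebraic multiplicities:
  χ_A(x) = x^5

Step 2 — compute geometric multiplicities via the rank-nullity identity g(λ) = n − rank(A − λI):
  rank(A − (0)·I) = 1, so dim ker(A − (0)·I) = n − 1 = 4

Summary:
  λ = 0: algebraic multiplicity = 5, geometric multiplicity = 4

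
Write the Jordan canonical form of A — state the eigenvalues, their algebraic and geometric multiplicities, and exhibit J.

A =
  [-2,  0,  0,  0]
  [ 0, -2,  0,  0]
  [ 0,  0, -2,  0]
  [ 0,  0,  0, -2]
J_1(-2) ⊕ J_1(-2) ⊕ J_1(-2) ⊕ J_1(-2)

The characteristic polynomial is
  det(x·I − A) = x^4 + 8*x^3 + 24*x^2 + 32*x + 16 = (x + 2)^4

Eigenvalues and multiplicities (the geometric multiplicity of λ is n − rank(A − λI), which equals the number of Jordan blocks for λ):
  λ = -2: algebraic multiplicity = 4, geometric multiplicity = 4

Determining the block sizes for each eigenvalue:
  λ = -2: gm = am = 4, so every block has size 1 → block sizes [1, 1, 1, 1]

Assembling the blocks gives a Jordan form
J =
  [-2,  0,  0,  0]
  [ 0, -2,  0,  0]
  [ 0,  0, -2,  0]
  [ 0,  0,  0, -2]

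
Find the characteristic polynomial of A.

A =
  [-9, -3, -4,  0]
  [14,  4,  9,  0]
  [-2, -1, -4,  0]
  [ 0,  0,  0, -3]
x^4 + 12*x^3 + 54*x^2 + 108*x + 81

Expanding det(x·I − A) (e.g. by cofactor expansion or by noting that A is similar to its Jordan form J, which has the same characteristic polynomial as A) gives
  χ_A(x) = x^4 + 12*x^3 + 54*x^2 + 108*x + 81
which factors as (x + 3)^4. The eigenvalues (with algebraic multiplicities) are λ = -3 with multiplicity 4.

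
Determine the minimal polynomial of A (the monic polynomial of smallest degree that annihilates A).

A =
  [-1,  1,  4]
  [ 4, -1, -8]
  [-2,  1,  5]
x^2 - 2*x + 1

The characteristic polynomial is χ_A(x) = (x - 1)^3, so the eigenvalues are known. The minimal polynomial is
  m_A(x) = Π_λ (x − λ)^{k_λ}
where k_λ is the size of the *largest* Jordan block for λ (equivalently, the smallest k with (A − λI)^k v = 0 for every generalised eigenvector v of λ).

  λ = 1: largest Jordan block has size 2, contributing (x − 1)^2

So m_A(x) = (x - 1)^2 = x^2 - 2*x + 1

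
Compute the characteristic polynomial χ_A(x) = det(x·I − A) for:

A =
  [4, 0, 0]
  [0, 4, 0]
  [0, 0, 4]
x^3 - 12*x^2 + 48*x - 64

Expanding det(x·I − A) (e.g. by cofactor expansion or by noting that A is similar to its Jordan form J, which has the same characteristic polynomial as A) gives
  χ_A(x) = x^3 - 12*x^2 + 48*x - 64
which factors as (x - 4)^3. The eigenvalues (with algebraic multiplicities) are λ = 4 with multiplicity 3.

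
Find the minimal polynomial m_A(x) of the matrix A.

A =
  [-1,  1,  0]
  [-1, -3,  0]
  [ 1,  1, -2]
x^2 + 4*x + 4

The characteristic polynomial is χ_A(x) = (x + 2)^3, so the eigenvalues are known. The minimal polynomial is
  m_A(x) = Π_λ (x − λ)^{k_λ}
where k_λ is the size of the *largest* Jordan block for λ (equivalently, the smallest k with (A − λI)^k v = 0 for every generalised eigenvector v of λ).

  λ = -2: largest Jordan block has size 2, contributing (x + 2)^2

So m_A(x) = (x + 2)^2 = x^2 + 4*x + 4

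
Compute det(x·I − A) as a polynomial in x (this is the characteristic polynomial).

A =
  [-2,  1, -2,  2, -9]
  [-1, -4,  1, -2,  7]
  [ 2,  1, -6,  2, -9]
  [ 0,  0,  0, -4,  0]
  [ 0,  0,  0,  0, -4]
x^5 + 20*x^4 + 160*x^3 + 640*x^2 + 1280*x + 1024

Expanding det(x·I − A) (e.g. by cofactor expansion or by noting that A is similar to its Jordan form J, which has the same characteristic polynomial as A) gives
  χ_A(x) = x^5 + 20*x^4 + 160*x^3 + 640*x^2 + 1280*x + 1024
which factors as (x + 4)^5. The eigenvalues (with algebraic multiplicities) are λ = -4 with multiplicity 5.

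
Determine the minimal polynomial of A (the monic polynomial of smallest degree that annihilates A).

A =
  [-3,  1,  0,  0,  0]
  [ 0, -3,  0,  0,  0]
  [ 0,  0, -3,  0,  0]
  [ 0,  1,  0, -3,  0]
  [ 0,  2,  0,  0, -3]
x^2 + 6*x + 9

The characteristic polynomial is χ_A(x) = (x + 3)^5, so the eigenvalues are known. The minimal polynomial is
  m_A(x) = Π_λ (x − λ)^{k_λ}
where k_λ is the size of the *largest* Jordan block for λ (equivalently, the smallest k with (A − λI)^k v = 0 for every generalised eigenvector v of λ).

  λ = -3: largest Jordan block has size 2, contributing (x + 3)^2

So m_A(x) = (x + 3)^2 = x^2 + 6*x + 9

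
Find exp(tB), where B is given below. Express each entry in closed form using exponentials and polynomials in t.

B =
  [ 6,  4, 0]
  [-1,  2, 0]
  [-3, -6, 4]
e^{tB} =
  [2*t*exp(4*t) + exp(4*t), 4*t*exp(4*t), 0]
  [-t*exp(4*t), -2*t*exp(4*t) + exp(4*t), 0]
  [-3*t*exp(4*t), -6*t*exp(4*t), exp(4*t)]

Strategy: write B = P · J · P⁻¹ where J is a Jordan canonical form, so e^{tB} = P · e^{tJ} · P⁻¹, and e^{tJ} can be computed block-by-block.

B has Jordan form
J =
  [4, 1, 0]
  [0, 4, 0]
  [0, 0, 4]
(up to reordering of blocks).

Per-block formulas:
  For a 2×2 Jordan block J_2(4): exp(t · J_2(4)) = e^(4t)·(I + t·N), where N is the 2×2 nilpotent shift.
  For a 1×1 block at λ = 4: exp(t · [4]) = [e^(4t)].

After assembling e^{tJ} and conjugating by P, we get:

e^{tB} =
  [2*t*exp(4*t) + exp(4*t), 4*t*exp(4*t), 0]
  [-t*exp(4*t), -2*t*exp(4*t) + exp(4*t), 0]
  [-3*t*exp(4*t), -6*t*exp(4*t), exp(4*t)]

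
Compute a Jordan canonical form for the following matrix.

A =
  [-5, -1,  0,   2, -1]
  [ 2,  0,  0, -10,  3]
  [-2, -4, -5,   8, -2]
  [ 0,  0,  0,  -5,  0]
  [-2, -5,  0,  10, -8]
J_2(-5) ⊕ J_1(-5) ⊕ J_1(-5) ⊕ J_1(-3)

The characteristic polynomial is
  det(x·I − A) = x^5 + 23*x^4 + 210*x^3 + 950*x^2 + 2125*x + 1875 = (x + 3)*(x + 5)^4

Eigenvalues and multiplicities (the geometric multiplicity of λ is n − rank(A − λI), which equals the number of Jordan blocks for λ):
  λ = -5: algebraic multiplicity = 4, geometric multiplicity = 3
  λ = -3: algebraic multiplicity = 1, geometric multiplicity = 1

Determining the block sizes for each eigenvalue:
  λ = -5: 3 blocks summing to 4 forces exactly one block of size 2 and the rest size 1 → block sizes [2, 1, 1]
  λ = -3: one block (gm = 1), so the single block has size am = 1 → block sizes [1]

Assembling the blocks gives a Jordan form
J =
  [-5,  1,  0,  0,  0]
  [ 0, -5,  0,  0,  0]
  [ 0,  0, -5,  0,  0]
  [ 0,  0,  0, -5,  0]
  [ 0,  0,  0,  0, -3]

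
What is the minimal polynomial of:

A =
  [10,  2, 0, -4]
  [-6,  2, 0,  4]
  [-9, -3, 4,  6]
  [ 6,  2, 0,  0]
x^2 - 8*x + 16

The characteristic polynomial is χ_A(x) = (x - 4)^4, so the eigenvalues are known. The minimal polynomial is
  m_A(x) = Π_λ (x − λ)^{k_λ}
where k_λ is the size of the *largest* Jordan block for λ (equivalently, the smallest k with (A − λI)^k v = 0 for every generalised eigenvector v of λ).

  λ = 4: largest Jordan block has size 2, contributing (x − 4)^2

So m_A(x) = (x - 4)^2 = x^2 - 8*x + 16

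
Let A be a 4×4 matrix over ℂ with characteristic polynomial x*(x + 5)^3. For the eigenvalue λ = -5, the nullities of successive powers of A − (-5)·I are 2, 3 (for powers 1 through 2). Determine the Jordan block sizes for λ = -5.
Block sizes for λ = -5: [2, 1]

From the dimensions of kernels of powers, the number of Jordan blocks of size at least j is d_j − d_{j−1} where d_j = dim ker(N^j) (with d_0 = 0). Computing the differences gives [2, 1].
The number of blocks of size exactly k is (#blocks of size ≥ k) − (#blocks of size ≥ k + 1), so the partition is: 1 block(s) of size 1, 1 block(s) of size 2.
In nonincreasing order the block sizes are [2, 1].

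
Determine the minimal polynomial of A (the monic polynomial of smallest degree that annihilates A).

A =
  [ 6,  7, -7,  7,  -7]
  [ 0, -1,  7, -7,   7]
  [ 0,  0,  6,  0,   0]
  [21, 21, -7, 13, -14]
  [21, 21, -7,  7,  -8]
x^2 - 5*x - 6

The characteristic polynomial is χ_A(x) = (x - 6)^3*(x + 1)^2, so the eigenvalues are known. The minimal polynomial is
  m_A(x) = Π_λ (x − λ)^{k_λ}
where k_λ is the size of the *largest* Jordan block for λ (equivalently, the smallest k with (A − λI)^k v = 0 for every generalised eigenvector v of λ).

  λ = -1: largest Jordan block has size 1, contributing (x + 1)
  λ = 6: largest Jordan block has size 1, contributing (x − 6)

So m_A(x) = (x - 6)*(x + 1) = x^2 - 5*x - 6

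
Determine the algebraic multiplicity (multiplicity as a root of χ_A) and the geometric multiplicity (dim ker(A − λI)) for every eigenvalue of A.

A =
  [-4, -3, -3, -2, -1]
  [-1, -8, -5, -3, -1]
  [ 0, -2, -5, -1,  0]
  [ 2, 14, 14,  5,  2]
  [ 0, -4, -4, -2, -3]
λ = -3: alg = 5, geom = 3

Step 1 — factor the characteristic polynomial to read off the algebraic multiplicities:
  χ_A(x) = (x + 3)^5

Step 2 — compute geometric multiplicities via the rank-nullity identity g(λ) = n − rank(A − λI):
  rank(A − (-3)·I) = 2, so dim ker(A − (-3)·I) = n − 2 = 3

Summary:
  λ = -3: algebraic multiplicity = 5, geometric multiplicity = 3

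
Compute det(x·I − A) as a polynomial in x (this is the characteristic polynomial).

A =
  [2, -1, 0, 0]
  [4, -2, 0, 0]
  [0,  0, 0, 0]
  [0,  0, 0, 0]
x^4

Expanding det(x·I − A) (e.g. by cofactor expansion or by noting that A is similar to its Jordan form J, which has the same characteristic polynomial as A) gives
  χ_A(x) = x^4
which factors as x^4. The eigenvalues (with algebraic multiplicities) are λ = 0 with multiplicity 4.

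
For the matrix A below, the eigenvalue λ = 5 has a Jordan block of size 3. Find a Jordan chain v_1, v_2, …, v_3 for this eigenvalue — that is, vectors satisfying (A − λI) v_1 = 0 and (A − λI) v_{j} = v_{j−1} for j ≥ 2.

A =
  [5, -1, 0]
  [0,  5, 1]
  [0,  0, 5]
A Jordan chain for λ = 5 of length 3:
v_1 = (-1, 0, 0)ᵀ
v_2 = (0, 1, 0)ᵀ
v_3 = (0, 0, 1)ᵀ

Let N = A − (5)·I. We want v_3 with N^3 v_3 = 0 but N^2 v_3 ≠ 0; then v_{j-1} := N · v_j for j = 3, …, 2.

Pick v_3 = (0, 0, 1)ᵀ.
Then v_2 = N · v_3 = (0, 1, 0)ᵀ.
Then v_1 = N · v_2 = (-1, 0, 0)ᵀ.

Sanity check: (A − (5)·I) v_1 = (0, 0, 0)ᵀ = 0. ✓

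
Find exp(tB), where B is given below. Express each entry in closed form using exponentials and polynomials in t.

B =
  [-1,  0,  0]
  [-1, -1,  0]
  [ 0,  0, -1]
e^{tB} =
  [exp(-t), 0, 0]
  [-t*exp(-t), exp(-t), 0]
  [0, 0, exp(-t)]

Strategy: write B = P · J · P⁻¹ where J is a Jordan canonical form, so e^{tB} = P · e^{tJ} · P⁻¹, and e^{tJ} can be computed block-by-block.

B has Jordan form
J =
  [-1,  1,  0]
  [ 0, -1,  0]
  [ 0,  0, -1]
(up to reordering of blocks).

Per-block formulas:
  For a 2×2 Jordan block J_2(-1): exp(t · J_2(-1)) = e^(-1t)·(I + t·N), where N is the 2×2 nilpotent shift.
  For a 1×1 block at λ = -1: exp(t · [-1]) = [e^(-1t)].

After assembling e^{tJ} and conjugating by P, we get:

e^{tB} =
  [exp(-t), 0, 0]
  [-t*exp(-t), exp(-t), 0]
  [0, 0, exp(-t)]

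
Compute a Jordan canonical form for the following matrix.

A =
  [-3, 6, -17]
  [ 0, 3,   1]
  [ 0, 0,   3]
J_1(-3) ⊕ J_2(3)

The characteristic polynomial is
  det(x·I − A) = x^3 - 3*x^2 - 9*x + 27 = (x - 3)^2*(x + 3)

Eigenvalues and multiplicities (the geometric multiplicity of λ is n − rank(A − λI), which equals the number of Jordan blocks for λ):
  λ = -3: algebraic multiplicity = 1, geometric multiplicity = 1
  λ = 3: algebraic multiplicity = 2, geometric multiplicity = 1

Determining the block sizes for each eigenvalue:
  λ = -3: one block (gm = 1), so the single block has size am = 1 → block sizes [1]
  λ = 3: one block (gm = 1), so the single block has size am = 2 → block sizes [2]

Assembling the blocks gives a Jordan form
J =
  [-3, 0, 0]
  [ 0, 3, 1]
  [ 0, 0, 3]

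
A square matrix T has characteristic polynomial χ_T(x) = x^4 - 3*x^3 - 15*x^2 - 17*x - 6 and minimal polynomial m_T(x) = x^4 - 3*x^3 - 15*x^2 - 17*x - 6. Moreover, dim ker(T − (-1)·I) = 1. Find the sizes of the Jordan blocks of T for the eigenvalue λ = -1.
Block sizes for λ = -1: [3]

Step 1 — from the characteristic polynomial, algebraic multiplicity of λ = -1 is 3. From dim ker(T − (-1)·I) = 1, there are exactly 1 Jordan blocks for λ = -1.
Step 2 — from the minimal polynomial, the factor (x + 1)^3 tells us the largest block for λ = -1 has size 3.
Step 3 — with total size 3, 1 blocks, and largest block 3, the block sizes (in nonincreasing order) are [3].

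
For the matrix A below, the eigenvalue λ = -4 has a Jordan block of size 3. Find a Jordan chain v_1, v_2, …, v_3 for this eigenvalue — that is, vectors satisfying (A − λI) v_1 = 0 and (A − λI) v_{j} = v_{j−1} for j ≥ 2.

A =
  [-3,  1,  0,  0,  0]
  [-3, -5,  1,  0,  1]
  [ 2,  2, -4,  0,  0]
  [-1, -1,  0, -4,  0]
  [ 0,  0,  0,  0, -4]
A Jordan chain for λ = -4 of length 3:
v_1 = (-2, 2, -4, 2, 0)ᵀ
v_2 = (1, -3, 2, -1, 0)ᵀ
v_3 = (1, 0, 0, 0, 0)ᵀ

Let N = A − (-4)·I. We want v_3 with N^3 v_3 = 0 but N^2 v_3 ≠ 0; then v_{j-1} := N · v_j for j = 3, …, 2.

Pick v_3 = (1, 0, 0, 0, 0)ᵀ.
Then v_2 = N · v_3 = (1, -3, 2, -1, 0)ᵀ.
Then v_1 = N · v_2 = (-2, 2, -4, 2, 0)ᵀ.

Sanity check: (A − (-4)·I) v_1 = (0, 0, 0, 0, 0)ᵀ = 0. ✓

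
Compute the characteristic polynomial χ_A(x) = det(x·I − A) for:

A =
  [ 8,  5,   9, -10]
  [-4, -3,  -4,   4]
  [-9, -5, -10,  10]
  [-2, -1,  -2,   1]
x^4 + 4*x^3 + 6*x^2 + 4*x + 1

Expanding det(x·I − A) (e.g. by cofactor expansion or by noting that A is similar to its Jordan form J, which has the same characteristic polynomial as A) gives
  χ_A(x) = x^4 + 4*x^3 + 6*x^2 + 4*x + 1
which factors as (x + 1)^4. The eigenvalues (with algebraic multiplicities) are λ = -1 with multiplicity 4.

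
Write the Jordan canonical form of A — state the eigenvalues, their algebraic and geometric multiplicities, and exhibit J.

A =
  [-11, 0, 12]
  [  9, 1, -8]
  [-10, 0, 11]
J_1(-1) ⊕ J_2(1)

The characteristic polynomial is
  det(x·I − A) = x^3 - x^2 - x + 1 = (x - 1)^2*(x + 1)

Eigenvalues and multiplicities (the geometric multiplicity of λ is n − rank(A − λI), which equals the number of Jordan blocks for λ):
  λ = -1: algebraic multiplicity = 1, geometric multiplicity = 1
  λ = 1: algebraic multiplicity = 2, geometric multiplicity = 1

Determining the block sizes for each eigenvalue:
  λ = -1: one block (gm = 1), so the single block has size am = 1 → block sizes [1]
  λ = 1: one block (gm = 1), so the single block has size am = 2 → block sizes [2]

Assembling the blocks gives a Jordan form
J =
  [-1, 0, 0]
  [ 0, 1, 1]
  [ 0, 0, 1]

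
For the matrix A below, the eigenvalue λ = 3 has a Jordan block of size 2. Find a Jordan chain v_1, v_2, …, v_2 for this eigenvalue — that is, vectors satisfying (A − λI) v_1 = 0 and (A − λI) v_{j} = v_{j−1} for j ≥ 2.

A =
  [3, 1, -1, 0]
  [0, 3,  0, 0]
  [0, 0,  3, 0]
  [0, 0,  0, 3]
A Jordan chain for λ = 3 of length 2:
v_1 = (1, 0, 0, 0)ᵀ
v_2 = (0, 1, 0, 0)ᵀ

Let N = A − (3)·I. We want v_2 with N^2 v_2 = 0 but N^1 v_2 ≠ 0; then v_{j-1} := N · v_j for j = 2, …, 2.

Pick v_2 = (0, 1, 0, 0)ᵀ.
Then v_1 = N · v_2 = (1, 0, 0, 0)ᵀ.

Sanity check: (A − (3)·I) v_1 = (0, 0, 0, 0)ᵀ = 0. ✓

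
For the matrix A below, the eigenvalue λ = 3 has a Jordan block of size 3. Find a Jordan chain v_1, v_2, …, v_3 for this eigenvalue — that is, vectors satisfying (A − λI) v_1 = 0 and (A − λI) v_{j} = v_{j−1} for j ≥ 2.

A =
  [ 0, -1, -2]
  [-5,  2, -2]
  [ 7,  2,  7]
A Jordan chain for λ = 3 of length 3:
v_1 = (0, 6, -3)ᵀ
v_2 = (-3, -5, 7)ᵀ
v_3 = (1, 0, 0)ᵀ

Let N = A − (3)·I. We want v_3 with N^3 v_3 = 0 but N^2 v_3 ≠ 0; then v_{j-1} := N · v_j for j = 3, …, 2.

Pick v_3 = (1, 0, 0)ᵀ.
Then v_2 = N · v_3 = (-3, -5, 7)ᵀ.
Then v_1 = N · v_2 = (0, 6, -3)ᵀ.

Sanity check: (A − (3)·I) v_1 = (0, 0, 0)ᵀ = 0. ✓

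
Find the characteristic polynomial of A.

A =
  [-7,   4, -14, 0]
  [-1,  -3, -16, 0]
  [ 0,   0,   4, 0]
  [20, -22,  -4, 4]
x^4 + 2*x^3 - 39*x^2 - 40*x + 400

Expanding det(x·I − A) (e.g. by cofactor expansion or by noting that A is similar to its Jordan form J, which has the same characteristic polynomial as A) gives
  χ_A(x) = x^4 + 2*x^3 - 39*x^2 - 40*x + 400
which factors as (x - 4)^2*(x + 5)^2. The eigenvalues (with algebraic multiplicities) are λ = -5 with multiplicity 2, λ = 4 with multiplicity 2.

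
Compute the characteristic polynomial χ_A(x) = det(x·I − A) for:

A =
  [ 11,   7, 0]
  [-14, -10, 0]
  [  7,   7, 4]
x^3 - 5*x^2 - 8*x + 48

Expanding det(x·I − A) (e.g. by cofactor expansion or by noting that A is similar to its Jordan form J, which has the same characteristic polynomial as A) gives
  χ_A(x) = x^3 - 5*x^2 - 8*x + 48
which factors as (x - 4)^2*(x + 3). The eigenvalues (with algebraic multiplicities) are λ = -3 with multiplicity 1, λ = 4 with multiplicity 2.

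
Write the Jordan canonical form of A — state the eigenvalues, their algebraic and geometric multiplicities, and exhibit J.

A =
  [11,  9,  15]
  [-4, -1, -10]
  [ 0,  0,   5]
J_2(5) ⊕ J_1(5)

The characteristic polynomial is
  det(x·I − A) = x^3 - 15*x^2 + 75*x - 125 = (x - 5)^3

Eigenvalues and multiplicities (the geometric multiplicity of λ is n − rank(A − λI), which equals the number of Jordan blocks for λ):
  λ = 5: algebraic multiplicity = 3, geometric multiplicity = 2

Determining the block sizes for each eigenvalue:
  λ = 5: 2 blocks summing to 3 forces exactly one block of size 2 and the rest size 1 → block sizes [2, 1]

Assembling the blocks gives a Jordan form
J =
  [5, 1, 0]
  [0, 5, 0]
  [0, 0, 5]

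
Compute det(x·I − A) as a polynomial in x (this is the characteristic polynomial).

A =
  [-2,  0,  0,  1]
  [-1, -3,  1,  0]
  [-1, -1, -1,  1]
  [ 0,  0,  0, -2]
x^4 + 8*x^3 + 24*x^2 + 32*x + 16

Expanding det(x·I − A) (e.g. by cofactor expansion or by noting that A is similar to its Jordan form J, which has the same characteristic polynomial as A) gives
  χ_A(x) = x^4 + 8*x^3 + 24*x^2 + 32*x + 16
which factors as (x + 2)^4. The eigenvalues (with algebraic multiplicities) are λ = -2 with multiplicity 4.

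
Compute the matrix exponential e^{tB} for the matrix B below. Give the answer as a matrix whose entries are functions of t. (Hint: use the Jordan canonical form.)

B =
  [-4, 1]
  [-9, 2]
e^{tB} =
  [-3*t*exp(-t) + exp(-t), t*exp(-t)]
  [-9*t*exp(-t), 3*t*exp(-t) + exp(-t)]

Strategy: write B = P · J · P⁻¹ where J is a Jordan canonical form, so e^{tB} = P · e^{tJ} · P⁻¹, and e^{tJ} can be computed block-by-block.

B has Jordan form
J =
  [-1,  1]
  [ 0, -1]
(up to reordering of blocks).

Per-block formulas:
  For a 2×2 Jordan block J_2(-1): exp(t · J_2(-1)) = e^(-1t)·(I + t·N), where N is the 2×2 nilpotent shift.

After assembling e^{tJ} and conjugating by P, we get:

e^{tB} =
  [-3*t*exp(-t) + exp(-t), t*exp(-t)]
  [-9*t*exp(-t), 3*t*exp(-t) + exp(-t)]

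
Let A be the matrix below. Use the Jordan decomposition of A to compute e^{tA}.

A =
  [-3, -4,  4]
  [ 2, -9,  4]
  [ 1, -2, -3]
e^{tA} =
  [2*t*exp(-5*t) + exp(-5*t), -4*t*exp(-5*t), 4*t*exp(-5*t)]
  [2*t*exp(-5*t), -4*t*exp(-5*t) + exp(-5*t), 4*t*exp(-5*t)]
  [t*exp(-5*t), -2*t*exp(-5*t), 2*t*exp(-5*t) + exp(-5*t)]

Strategy: write A = P · J · P⁻¹ where J is a Jordan canonical form, so e^{tA} = P · e^{tJ} · P⁻¹, and e^{tJ} can be computed block-by-block.

A has Jordan form
J =
  [-5,  1,  0]
  [ 0, -5,  0]
  [ 0,  0, -5]
(up to reordering of blocks).

Per-block formulas:
  For a 1×1 block at λ = -5: exp(t · [-5]) = [e^(-5t)].
  For a 2×2 Jordan block J_2(-5): exp(t · J_2(-5)) = e^(-5t)·(I + t·N), where N is the 2×2 nilpotent shift.

After assembling e^{tJ} and conjugating by P, we get:

e^{tA} =
  [2*t*exp(-5*t) + exp(-5*t), -4*t*exp(-5*t), 4*t*exp(-5*t)]
  [2*t*exp(-5*t), -4*t*exp(-5*t) + exp(-5*t), 4*t*exp(-5*t)]
  [t*exp(-5*t), -2*t*exp(-5*t), 2*t*exp(-5*t) + exp(-5*t)]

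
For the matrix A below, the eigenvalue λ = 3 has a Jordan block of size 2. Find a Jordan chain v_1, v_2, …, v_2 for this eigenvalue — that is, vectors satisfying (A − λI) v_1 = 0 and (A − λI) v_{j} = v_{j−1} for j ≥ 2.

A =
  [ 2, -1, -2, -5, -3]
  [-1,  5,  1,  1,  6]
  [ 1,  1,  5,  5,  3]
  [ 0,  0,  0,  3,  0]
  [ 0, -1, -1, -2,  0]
A Jordan chain for λ = 3 of length 2:
v_1 = (-1, -1, 1, 0, 0)ᵀ
v_2 = (1, 0, 0, 0, 0)ᵀ

Let N = A − (3)·I. We want v_2 with N^2 v_2 = 0 but N^1 v_2 ≠ 0; then v_{j-1} := N · v_j for j = 2, …, 2.

Pick v_2 = (1, 0, 0, 0, 0)ᵀ.
Then v_1 = N · v_2 = (-1, -1, 1, 0, 0)ᵀ.

Sanity check: (A − (3)·I) v_1 = (0, 0, 0, 0, 0)ᵀ = 0. ✓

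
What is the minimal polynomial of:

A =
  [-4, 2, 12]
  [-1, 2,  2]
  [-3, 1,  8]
x^3 - 6*x^2 + 12*x - 8

The characteristic polynomial is χ_A(x) = (x - 2)^3, so the eigenvalues are known. The minimal polynomial is
  m_A(x) = Π_λ (x − λ)^{k_λ}
where k_λ is the size of the *largest* Jordan block for λ (equivalently, the smallest k with (A − λI)^k v = 0 for every generalised eigenvector v of λ).

  λ = 2: largest Jordan block has size 3, contributing (x − 2)^3

So m_A(x) = (x - 2)^3 = x^3 - 6*x^2 + 12*x - 8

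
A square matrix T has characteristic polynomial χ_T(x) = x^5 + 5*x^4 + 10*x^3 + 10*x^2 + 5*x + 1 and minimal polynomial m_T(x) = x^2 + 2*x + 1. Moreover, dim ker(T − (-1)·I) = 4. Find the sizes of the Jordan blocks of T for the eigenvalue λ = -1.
Block sizes for λ = -1: [2, 1, 1, 1]

Step 1 — from the characteristic polynomial, algebraic multiplicity of λ = -1 is 5. From dim ker(T − (-1)·I) = 4, there are exactly 4 Jordan blocks for λ = -1.
Step 2 — from the minimal polynomial, the factor (x + 1)^2 tells us the largest block for λ = -1 has size 2.
Step 3 — with total size 5, 4 blocks, and largest block 2, the block sizes (in nonincreasing order) are [2, 1, 1, 1].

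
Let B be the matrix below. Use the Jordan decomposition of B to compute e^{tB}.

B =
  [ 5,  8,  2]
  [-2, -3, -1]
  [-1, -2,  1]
e^{tB} =
  [-t^2*exp(t) + 4*t*exp(t) + exp(t), -2*t^2*exp(t) + 8*t*exp(t), 2*t*exp(t)]
  [t^2*exp(t)/2 - 2*t*exp(t), t^2*exp(t) - 4*t*exp(t) + exp(t), -t*exp(t)]
  [-t*exp(t), -2*t*exp(t), exp(t)]

Strategy: write B = P · J · P⁻¹ where J is a Jordan canonical form, so e^{tB} = P · e^{tJ} · P⁻¹, and e^{tJ} can be computed block-by-block.

B has Jordan form
J =
  [1, 1, 0]
  [0, 1, 1]
  [0, 0, 1]
(up to reordering of blocks).

Per-block formulas:
  For a 3×3 Jordan block J_3(1): exp(t · J_3(1)) = e^(1t)·(I + t·N + (t^2/2)·N^2), where N is the 3×3 nilpotent shift.

After assembling e^{tJ} and conjugating by P, we get:

e^{tB} =
  [-t^2*exp(t) + 4*t*exp(t) + exp(t), -2*t^2*exp(t) + 8*t*exp(t), 2*t*exp(t)]
  [t^2*exp(t)/2 - 2*t*exp(t), t^2*exp(t) - 4*t*exp(t) + exp(t), -t*exp(t)]
  [-t*exp(t), -2*t*exp(t), exp(t)]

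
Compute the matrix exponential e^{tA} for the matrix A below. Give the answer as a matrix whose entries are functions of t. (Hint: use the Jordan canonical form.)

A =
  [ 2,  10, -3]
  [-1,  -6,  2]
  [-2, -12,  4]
e^{tA} =
  [2*t + 1, -2*t^2 + 10*t, t^2 - 3*t]
  [-t, t^2 - 6*t + 1, -t^2/2 + 2*t]
  [-2*t, 2*t^2 - 12*t, -t^2 + 4*t + 1]

Strategy: write A = P · J · P⁻¹ where J is a Jordan canonical form, so e^{tA} = P · e^{tJ} · P⁻¹, and e^{tJ} can be computed block-by-block.

A has Jordan form
J =
  [0, 1, 0]
  [0, 0, 1]
  [0, 0, 0]
(up to reordering of blocks).

Per-block formulas:
  For a 3×3 Jordan block J_3(0): exp(t · J_3(0)) = e^(0t)·(I + t·N + (t^2/2)·N^2), where N is the 3×3 nilpotent shift.

After assembling e^{tJ} and conjugating by P, we get:

e^{tA} =
  [2*t + 1, -2*t^2 + 10*t, t^2 - 3*t]
  [-t, t^2 - 6*t + 1, -t^2/2 + 2*t]
  [-2*t, 2*t^2 - 12*t, -t^2 + 4*t + 1]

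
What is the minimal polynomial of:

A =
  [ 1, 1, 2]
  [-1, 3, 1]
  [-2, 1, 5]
x^3 - 9*x^2 + 27*x - 27

The characteristic polynomial is χ_A(x) = (x - 3)^3, so the eigenvalues are known. The minimal polynomial is
  m_A(x) = Π_λ (x − λ)^{k_λ}
where k_λ is the size of the *largest* Jordan block for λ (equivalently, the smallest k with (A − λI)^k v = 0 for every generalised eigenvector v of λ).

  λ = 3: largest Jordan block has size 3, contributing (x − 3)^3

So m_A(x) = (x - 3)^3 = x^3 - 9*x^2 + 27*x - 27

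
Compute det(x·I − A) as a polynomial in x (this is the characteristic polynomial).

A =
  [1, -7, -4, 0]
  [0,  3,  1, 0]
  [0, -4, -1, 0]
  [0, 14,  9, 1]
x^4 - 4*x^3 + 6*x^2 - 4*x + 1

Expanding det(x·I − A) (e.g. by cofactor expansion or by noting that A is similar to its Jordan form J, which has the same characteristic polynomial as A) gives
  χ_A(x) = x^4 - 4*x^3 + 6*x^2 - 4*x + 1
which factors as (x - 1)^4. The eigenvalues (with algebraic multiplicities) are λ = 1 with multiplicity 4.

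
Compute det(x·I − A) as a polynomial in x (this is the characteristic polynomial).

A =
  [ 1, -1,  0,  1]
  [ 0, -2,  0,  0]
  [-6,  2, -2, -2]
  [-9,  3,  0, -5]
x^4 + 8*x^3 + 24*x^2 + 32*x + 16

Expanding det(x·I − A) (e.g. by cofactor expansion or by noting that A is similar to its Jordan form J, which has the same characteristic polynomial as A) gives
  χ_A(x) = x^4 + 8*x^3 + 24*x^2 + 32*x + 16
which factors as (x + 2)^4. The eigenvalues (with algebraic multiplicities) are λ = -2 with multiplicity 4.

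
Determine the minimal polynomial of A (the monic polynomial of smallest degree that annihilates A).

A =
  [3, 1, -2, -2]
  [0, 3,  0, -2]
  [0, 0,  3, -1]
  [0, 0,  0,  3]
x^2 - 6*x + 9

The characteristic polynomial is χ_A(x) = (x - 3)^4, so the eigenvalues are known. The minimal polynomial is
  m_A(x) = Π_λ (x − λ)^{k_λ}
where k_λ is the size of the *largest* Jordan block for λ (equivalently, the smallest k with (A − λI)^k v = 0 for every generalised eigenvector v of λ).

  λ = 3: largest Jordan block has size 2, contributing (x − 3)^2

So m_A(x) = (x - 3)^2 = x^2 - 6*x + 9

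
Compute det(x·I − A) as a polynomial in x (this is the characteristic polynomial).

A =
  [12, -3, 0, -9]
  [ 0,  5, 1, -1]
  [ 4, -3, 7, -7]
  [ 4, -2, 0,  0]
x^4 - 24*x^3 + 216*x^2 - 864*x + 1296

Expanding det(x·I − A) (e.g. by cofactor expansion or by noting that A is similar to its Jordan form J, which has the same characteristic polynomial as A) gives
  χ_A(x) = x^4 - 24*x^3 + 216*x^2 - 864*x + 1296
which factors as (x - 6)^4. The eigenvalues (with algebraic multiplicities) are λ = 6 with multiplicity 4.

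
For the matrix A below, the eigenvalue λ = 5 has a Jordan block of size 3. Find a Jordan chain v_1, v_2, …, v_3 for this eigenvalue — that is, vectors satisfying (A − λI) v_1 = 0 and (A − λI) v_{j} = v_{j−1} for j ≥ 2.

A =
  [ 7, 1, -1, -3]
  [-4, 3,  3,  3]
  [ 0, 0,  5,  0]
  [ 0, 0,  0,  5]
A Jordan chain for λ = 5 of length 3:
v_1 = (1, -2, 0, 0)ᵀ
v_2 = (-1, 3, 0, 0)ᵀ
v_3 = (0, 0, 1, 0)ᵀ

Let N = A − (5)·I. We want v_3 with N^3 v_3 = 0 but N^2 v_3 ≠ 0; then v_{j-1} := N · v_j for j = 3, …, 2.

Pick v_3 = (0, 0, 1, 0)ᵀ.
Then v_2 = N · v_3 = (-1, 3, 0, 0)ᵀ.
Then v_1 = N · v_2 = (1, -2, 0, 0)ᵀ.

Sanity check: (A − (5)·I) v_1 = (0, 0, 0, 0)ᵀ = 0. ✓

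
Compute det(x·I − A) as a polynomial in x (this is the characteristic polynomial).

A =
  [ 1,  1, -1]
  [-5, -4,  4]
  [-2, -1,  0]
x^3 + 3*x^2 + 3*x + 1

Expanding det(x·I − A) (e.g. by cofactor expansion or by noting that A is similar to its Jordan form J, which has the same characteristic polynomial as A) gives
  χ_A(x) = x^3 + 3*x^2 + 3*x + 1
which factors as (x + 1)^3. The eigenvalues (with algebraic multiplicities) are λ = -1 with multiplicity 3.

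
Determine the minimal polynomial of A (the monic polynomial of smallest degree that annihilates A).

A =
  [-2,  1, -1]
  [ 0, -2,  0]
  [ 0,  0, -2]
x^2 + 4*x + 4

The characteristic polynomial is χ_A(x) = (x + 2)^3, so the eigenvalues are known. The minimal polynomial is
  m_A(x) = Π_λ (x − λ)^{k_λ}
where k_λ is the size of the *largest* Jordan block for λ (equivalently, the smallest k with (A − λI)^k v = 0 for every generalised eigenvector v of λ).

  λ = -2: largest Jordan block has size 2, contributing (x + 2)^2

So m_A(x) = (x + 2)^2 = x^2 + 4*x + 4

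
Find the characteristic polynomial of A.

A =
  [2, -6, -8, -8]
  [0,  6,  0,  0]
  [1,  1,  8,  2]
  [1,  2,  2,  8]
x^4 - 24*x^3 + 216*x^2 - 864*x + 1296

Expanding det(x·I − A) (e.g. by cofactor expansion or by noting that A is similar to its Jordan form J, which has the same characteristic polynomial as A) gives
  χ_A(x) = x^4 - 24*x^3 + 216*x^2 - 864*x + 1296
which factors as (x - 6)^4. The eigenvalues (with algebraic multiplicities) are λ = 6 with multiplicity 4.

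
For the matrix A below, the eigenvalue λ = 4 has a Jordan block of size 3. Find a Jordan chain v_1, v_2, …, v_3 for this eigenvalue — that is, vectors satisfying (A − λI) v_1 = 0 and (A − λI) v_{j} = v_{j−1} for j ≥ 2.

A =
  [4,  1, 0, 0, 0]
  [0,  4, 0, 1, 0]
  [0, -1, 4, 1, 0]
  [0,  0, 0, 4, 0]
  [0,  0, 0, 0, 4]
A Jordan chain for λ = 4 of length 3:
v_1 = (1, 0, -1, 0, 0)ᵀ
v_2 = (0, 1, 1, 0, 0)ᵀ
v_3 = (0, 0, 0, 1, 0)ᵀ

Let N = A − (4)·I. We want v_3 with N^3 v_3 = 0 but N^2 v_3 ≠ 0; then v_{j-1} := N · v_j for j = 3, …, 2.

Pick v_3 = (0, 0, 0, 1, 0)ᵀ.
Then v_2 = N · v_3 = (0, 1, 1, 0, 0)ᵀ.
Then v_1 = N · v_2 = (1, 0, -1, 0, 0)ᵀ.

Sanity check: (A − (4)·I) v_1 = (0, 0, 0, 0, 0)ᵀ = 0. ✓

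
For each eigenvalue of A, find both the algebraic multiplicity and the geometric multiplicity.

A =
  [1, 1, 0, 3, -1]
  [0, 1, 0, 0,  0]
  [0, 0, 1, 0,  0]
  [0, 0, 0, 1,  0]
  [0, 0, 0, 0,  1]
λ = 1: alg = 5, geom = 4

Step 1 — factor the characteristic polynomial to read off the algebraic multiplicities:
  χ_A(x) = (x - 1)^5

Step 2 — compute geometric multiplicities via the rank-nullity identity g(λ) = n − rank(A − λI):
  rank(A − (1)·I) = 1, so dim ker(A − (1)·I) = n − 1 = 4

Summary:
  λ = 1: algebraic multiplicity = 5, geometric multiplicity = 4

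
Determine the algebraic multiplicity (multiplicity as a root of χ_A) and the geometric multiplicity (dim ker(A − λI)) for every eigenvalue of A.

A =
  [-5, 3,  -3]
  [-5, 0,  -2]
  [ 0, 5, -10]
λ = -5: alg = 3, geom = 1

Step 1 — factor the characteristic polynomial to read off the algebraic multiplicities:
  χ_A(x) = (x + 5)^3

Step 2 — compute geometric multiplicities via the rank-nullity identity g(λ) = n − rank(A − λI):
  rank(A − (-5)·I) = 2, so dim ker(A − (-5)·I) = n − 2 = 1

Summary:
  λ = -5: algebraic multiplicity = 3, geometric multiplicity = 1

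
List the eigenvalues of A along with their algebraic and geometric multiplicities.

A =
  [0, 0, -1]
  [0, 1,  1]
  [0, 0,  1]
λ = 0: alg = 1, geom = 1; λ = 1: alg = 2, geom = 1

Step 1 — factor the characteristic polynomial to read off the algebraic multiplicities:
  χ_A(x) = x*(x - 1)^2

Step 2 — compute geometric multiplicities via the rank-nullity identity g(λ) = n − rank(A − λI):
  rank(A − (0)·I) = 2, so dim ker(A − (0)·I) = n − 2 = 1
  rank(A − (1)·I) = 2, so dim ker(A − (1)·I) = n − 2 = 1

Summary:
  λ = 0: algebraic multiplicity = 1, geometric multiplicity = 1
  λ = 1: algebraic multiplicity = 2, geometric multiplicity = 1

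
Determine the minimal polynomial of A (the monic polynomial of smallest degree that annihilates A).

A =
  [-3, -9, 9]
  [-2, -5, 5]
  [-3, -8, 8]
x^3

The characteristic polynomial is χ_A(x) = x^3, so the eigenvalues are known. The minimal polynomial is
  m_A(x) = Π_λ (x − λ)^{k_λ}
where k_λ is the size of the *largest* Jordan block for λ (equivalently, the smallest k with (A − λI)^k v = 0 for every generalised eigenvector v of λ).

  λ = 0: largest Jordan block has size 3, contributing (x − 0)^3

So m_A(x) = x^3 = x^3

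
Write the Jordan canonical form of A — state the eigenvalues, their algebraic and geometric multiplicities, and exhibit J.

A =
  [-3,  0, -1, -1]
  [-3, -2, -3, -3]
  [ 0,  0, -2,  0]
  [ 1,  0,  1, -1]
J_2(-2) ⊕ J_1(-2) ⊕ J_1(-2)

The characteristic polynomial is
  det(x·I − A) = x^4 + 8*x^3 + 24*x^2 + 32*x + 16 = (x + 2)^4

Eigenvalues and multiplicities (the geometric multiplicity of λ is n − rank(A − λI), which equals the number of Jordan blocks for λ):
  λ = -2: algebraic multiplicity = 4, geometric multiplicity = 3

Determining the block sizes for each eigenvalue:
  λ = -2: 3 blocks summing to 4 forces exactly one block of size 2 and the rest size 1 → block sizes [2, 1, 1]

Assembling the blocks gives a Jordan form
J =
  [-2,  1,  0,  0]
  [ 0, -2,  0,  0]
  [ 0,  0, -2,  0]
  [ 0,  0,  0, -2]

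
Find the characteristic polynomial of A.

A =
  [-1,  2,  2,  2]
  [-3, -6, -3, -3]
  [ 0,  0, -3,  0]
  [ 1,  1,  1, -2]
x^4 + 12*x^3 + 54*x^2 + 108*x + 81

Expanding det(x·I − A) (e.g. by cofactor expansion or by noting that A is similar to its Jordan form J, which has the same characteristic polynomial as A) gives
  χ_A(x) = x^4 + 12*x^3 + 54*x^2 + 108*x + 81
which factors as (x + 3)^4. The eigenvalues (with algebraic multiplicities) are λ = -3 with multiplicity 4.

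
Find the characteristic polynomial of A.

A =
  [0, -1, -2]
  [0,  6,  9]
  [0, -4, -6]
x^3

Expanding det(x·I − A) (e.g. by cofactor expansion or by noting that A is similar to its Jordan form J, which has the same characteristic polynomial as A) gives
  χ_A(x) = x^3
which factors as x^3. The eigenvalues (with algebraic multiplicities) are λ = 0 with multiplicity 3.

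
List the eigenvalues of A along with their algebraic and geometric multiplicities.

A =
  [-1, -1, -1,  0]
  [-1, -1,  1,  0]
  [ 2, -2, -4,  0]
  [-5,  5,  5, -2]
λ = -2: alg = 4, geom = 3

Step 1 — factor the characteristic polynomial to read off the algebraic multiplicities:
  χ_A(x) = (x + 2)^4

Step 2 — compute geometric multiplicities via the rank-nullity identity g(λ) = n − rank(A − λI):
  rank(A − (-2)·I) = 1, so dim ker(A − (-2)·I) = n − 1 = 3

Summary:
  λ = -2: algebraic multiplicity = 4, geometric multiplicity = 3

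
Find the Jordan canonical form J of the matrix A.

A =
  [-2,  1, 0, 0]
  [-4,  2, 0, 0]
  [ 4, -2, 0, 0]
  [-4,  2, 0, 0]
J_2(0) ⊕ J_1(0) ⊕ J_1(0)

The characteristic polynomial is
  det(x·I − A) = x^4

Eigenvalues and multiplicities (the geometric multiplicity of λ is n − rank(A − λI), which equals the number of Jordan blocks for λ):
  λ = 0: algebraic multiplicity = 4, geometric multiplicity = 3

Determining the block sizes for each eigenvalue:
  λ = 0: 3 blocks summing to 4 forces exactly one block of size 2 and the rest size 1 → block sizes [2, 1, 1]

Assembling the blocks gives a Jordan form
J =
  [0, 1, 0, 0]
  [0, 0, 0, 0]
  [0, 0, 0, 0]
  [0, 0, 0, 0]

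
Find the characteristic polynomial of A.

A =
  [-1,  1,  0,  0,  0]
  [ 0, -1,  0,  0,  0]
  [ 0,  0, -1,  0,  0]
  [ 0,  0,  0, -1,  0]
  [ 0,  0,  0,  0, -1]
x^5 + 5*x^4 + 10*x^3 + 10*x^2 + 5*x + 1

Expanding det(x·I − A) (e.g. by cofactor expansion or by noting that A is similar to its Jordan form J, which has the same characteristic polynomial as A) gives
  χ_A(x) = x^5 + 5*x^4 + 10*x^3 + 10*x^2 + 5*x + 1
which factors as (x + 1)^5. The eigenvalues (with algebraic multiplicities) are λ = -1 with multiplicity 5.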